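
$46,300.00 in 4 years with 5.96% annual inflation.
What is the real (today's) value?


Formula: Real value = nominal / (1 + inflation)^years
Price level: (1 + 0.0596)^4 = 1.260572
Real value = $46,300.00 / 1.260572 = $36,729.35

$36,729.35


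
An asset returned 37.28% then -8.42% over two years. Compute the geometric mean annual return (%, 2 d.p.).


Formula: Geometric mean = ((1+r1)*(1+r2))^(1/2) - 1
Product: (1 + 0.3728) * (1 + -0.0842) = 1.3728 * 0.9158 = 1.25721
Square root: 1.25721^0.5 = 1.121254
Geometric mean = 1.121254 - 1 = 0.121254
As percentage: 12.13%

12.13%


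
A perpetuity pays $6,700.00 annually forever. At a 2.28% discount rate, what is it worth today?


Formula: PV = C / r
Substituting: PV = $6,700.00 / 0.0228
PV = $293,859.65

$293,859.65


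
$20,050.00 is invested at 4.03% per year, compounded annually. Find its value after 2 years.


Formula: FV = P * (1 + r)^n
Substituting: FV = $20,050.00 * (1 + 0.0403)^2
Growth factor: (1.0403)^2 = 1.082224
FV = $20,050.00 * 1.082224 = $21,698.59

$21,698.59


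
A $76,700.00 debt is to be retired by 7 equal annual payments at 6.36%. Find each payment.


Formula: PMT = PV * r / (1 - (1+r)^(-n))
Denominator: 1 - (1 + 0.0636)^(-7) = 0.350541
Numerator: $76,700.00 * 0.0636 = 4878.12
PMT = 4878.12 / 0.350541 = $13,915.97

$13,915.97


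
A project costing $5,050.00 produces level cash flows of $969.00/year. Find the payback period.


Formula: Payback = investment / annual cash flow
Substituting: Payback = $5,050.00 / $969.00
Payback = 5.2116 years

5.2116 years


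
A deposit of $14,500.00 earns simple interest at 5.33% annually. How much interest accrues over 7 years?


Formula: I = P * r * t
Substituting: I = $14,500.00 * 0.0533 * 7
Step: I = $14,500.00 * 0.3731
I = $5,409.95

$5,409.95


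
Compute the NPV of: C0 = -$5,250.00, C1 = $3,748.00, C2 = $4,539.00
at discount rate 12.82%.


Formula: NPV = C0 + C1/(1+r) + C2/(1+r)^2
Discount C1: $3,748.00 / (1 + 0.1282) = $3,322.11
Discount C2: $4,539.00 / (1 + 0.1282)^2 = $3,566.05
NPV = -$5,250.00 + $3,322.11 + $3,566.05 = $1,638.16

$1,638.16


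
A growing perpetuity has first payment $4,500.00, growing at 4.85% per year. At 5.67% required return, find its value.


Formula: PV = C / (r - g)
Spread: r - g = 0.0567 - 0.0485 = 0.0082
Substituting: PV = $4,500.00 / 0.0082
PV = $548,780.49

$548,780.49


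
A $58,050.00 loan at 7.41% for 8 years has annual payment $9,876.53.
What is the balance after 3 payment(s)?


Formula: Balance = PV*(1+r)^k - PMT*((1+r)^k - 1)/r
Growth: (1 + 0.0741)^3 = 1.239179
Accumulated factor: ((1+r)^k - 1)/r = 3.227791
Balance = $58,050.00 * 1.239179 - $9,876.53 * 3.227791
Balance = $40,054.99

$40,054.99


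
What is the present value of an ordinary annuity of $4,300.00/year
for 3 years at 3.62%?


Formula: PV = PMT * (1 - (1+r)^(-n)) / r
Discount factor: (1 + 0.0362)^(-3) = 0.898813
Bracket: 1 - 0.898813 = 0.101187
PV = $4,300.00 * 0.101187 / 0.0362 = $12,019.48

$12,019.48


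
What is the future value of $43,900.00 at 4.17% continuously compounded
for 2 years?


Formula: FV = P * e^(r*t)
Exponent: r*t = 0.0417 * 2 = 0.0834
e^(0.0834) = 1.086977
FV = $43,900.00 * 1.086977 = $47,718.27

$47,718.27


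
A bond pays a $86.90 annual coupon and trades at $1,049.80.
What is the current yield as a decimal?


Formula: Current yield = annual coupon / price
Substituting: CY = $86.90 / $1,049.80
CY = 0.082778

0.082778


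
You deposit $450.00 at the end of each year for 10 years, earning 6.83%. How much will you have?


Formula: FV = PMT * ((1+r)^n - 1) / r
Growth factor: (1 + 0.0683)^10 = 1.93612
Numerator: 1.93612 - 1 = 0.93612
FV = $450.00 * 0.93612 / 0.0683 = $6,167.70

$6,167.70


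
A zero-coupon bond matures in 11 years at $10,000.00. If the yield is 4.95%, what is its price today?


Formula: Price = FV / (1 + r)^n
Substituting: Price = $10,000.00 / (1 + 0.0495)^11
Discount factor: (1.0495)^11 = 1.701402
Price = $10,000.00 / 1.701402 = $5,877.51

$5,877.51


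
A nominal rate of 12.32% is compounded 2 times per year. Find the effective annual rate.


Formula: EAR = (1 + r/m)^m - 1
Period rate: r/m = 0.1232 / 2 = 0.0616
Compounding: (1 + 0.0616)^2 = 1.126995
EAR = 1.126995 - 1 = 0.126995

0.126995


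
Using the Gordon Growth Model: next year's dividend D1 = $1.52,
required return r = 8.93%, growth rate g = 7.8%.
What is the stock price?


Formula: P = D1 / (r - g)
Spread: r - g = 0.0893 - 0.078 = 0.0113
Substituting: P = $1.52 / 0.0113
P = $134.51

$134.51


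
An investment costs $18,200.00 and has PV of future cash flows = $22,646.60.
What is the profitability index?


Formula: PI = PV(cash flows) / initial investment
Substituting: PI = $22,646.60 / $18,200.00
PI = 1.2443

1.2443


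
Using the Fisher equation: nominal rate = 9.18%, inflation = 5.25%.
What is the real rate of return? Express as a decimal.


Formula: (1 + r_real) = (1 + r_nom) / (1 + inflation)
Substituting: (1 + r_real) = 1.0918 / 1.0525
(1 + r_real) = 1.03734
r_real = 1.03734 - 1 = 0.03734

0.03734


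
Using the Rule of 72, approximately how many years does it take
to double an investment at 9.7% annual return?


Formula: Years ≈ 72 / r
Substituting: Years ≈ 72 / 9.7
Years ≈ 7.4

7.4 years


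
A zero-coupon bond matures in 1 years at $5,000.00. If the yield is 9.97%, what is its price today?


Formula: Price = FV / (1 + r)^n
Substituting: Price = $5,000.00 / (1 + 0.0997)^1
Discount factor: (1.0997)^1 = 1.0997
Price = $5,000.00 / 1.0997 = $4,546.69

$4,546.69


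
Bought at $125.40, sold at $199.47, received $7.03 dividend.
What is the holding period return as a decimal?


Formula: HPR = (P1 - P0 + D) / P0
Gain: $199.47 - $125.40 + $7.03 = $81.10
HPR = $81.10 / $125.40 = 0.6467

0.6467


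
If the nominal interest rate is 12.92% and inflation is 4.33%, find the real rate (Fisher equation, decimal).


Formula: (1 + r_real) = (1 + r_nom) / (1 + inflation)
Substituting: (1 + r_real) = 1.1292 / 1.0433
(1 + r_real) = 1.082335
r_real = 1.082335 - 1 = 0.082335

0.082335


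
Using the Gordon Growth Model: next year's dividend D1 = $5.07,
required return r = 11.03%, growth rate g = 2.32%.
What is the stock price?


Formula: P = D1 / (r - g)
Spread: r - g = 0.1103 - 0.0232 = 0.0871
Substituting: P = $5.07 / 0.0871
P = $58.21

$58.21


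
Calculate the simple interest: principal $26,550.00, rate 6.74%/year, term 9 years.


Formula: I = P * r * t
Substituting: I = $26,550.00 * 0.0674 * 9
Step: I = $26,550.00 * 0.6066
I = $16,105.23

$16,105.23


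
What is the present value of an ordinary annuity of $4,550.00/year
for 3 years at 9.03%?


Formula: PV = PMT * (1 - (1+r)^(-n)) / r
Discount factor: (1 + 0.0903)^(-3) = 0.771546
Bracket: 1 - 0.771546 = 0.228454
PV = $4,550.00 * 0.228454 / 0.0903 = $11,511.24

$11,511.24


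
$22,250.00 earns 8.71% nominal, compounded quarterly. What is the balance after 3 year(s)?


Formula: FV = P * (1 + r/m)^(m*t)
Period rate: r/m = 0.0871 / 4 = 0.021775
Total periods: m*t = 4 * 3 = 12
Growth factor: (1 + 0.021775)^12 = 1.294981
FV = $22,250.00 * 1.294981 = $28,813.32

$28,813.32


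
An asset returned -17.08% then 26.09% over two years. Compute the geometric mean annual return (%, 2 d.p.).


Formula: Geometric mean = ((1+r1)*(1+r2))^(1/2) - 1
Product: (1 + -0.1708) * (1 + 0.2609) = 0.8292 * 1.2609 = 1.045538
Square root: 1.045538^0.5 = 1.022516
Geometric mean = 1.022516 - 1 = 0.022516
As percentage: 2.25%

2.25%


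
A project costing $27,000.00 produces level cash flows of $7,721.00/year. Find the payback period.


Formula: Payback = investment / annual cash flow
Substituting: Payback = $27,000.00 / $7,721.00
Payback = 3.497 years

3.497 years


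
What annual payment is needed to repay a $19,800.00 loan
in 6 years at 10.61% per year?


Formula: PMT = PV * r / (1 - (1+r)^(-n))
Denominator: 1 - (1 + 0.1061)^(-6) = 0.453948
Numerator: $19,800.00 * 0.1061 = 2100.78
PMT = 2100.78 / 0.453948 = $4,627.79

$4,627.79


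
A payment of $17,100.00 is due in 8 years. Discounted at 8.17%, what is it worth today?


Formula: PV = FV / (1 + r)^n
Substituting: PV = $17,100.00 / (1 + 0.0817)^8
Discount factor: (1.0817)^8 = 1.874367
PV = $17,100.00 / 1.874367 = $9,123.08

$9,123.08


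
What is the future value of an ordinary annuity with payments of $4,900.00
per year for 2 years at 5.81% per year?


Formula: FV = PMT * ((1+r)^n - 1) / r
Growth factor: (1 + 0.0581)^2 = 1.119576
Numerator: 1.119576 - 1 = 0.119576
FV = $4,900.00 * 0.119576 / 0.0581 = $10,084.69

$10,084.69


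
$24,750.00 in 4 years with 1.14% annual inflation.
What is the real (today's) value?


Formula: Real value = nominal / (1 + inflation)^years
Price level: (1 + 0.0114)^4 = 1.046386
Real value = $24,750.00 / 1.046386 = $23,652.85

$23,652.85


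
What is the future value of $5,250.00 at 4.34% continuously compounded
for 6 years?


Formula: FV = P * e^(r*t)
Exponent: r*t = 0.0434 * 6 = 0.2604
e^(0.2604) = 1.297449
FV = $5,250.00 * 1.297449 = $6,811.61

$6,811.61


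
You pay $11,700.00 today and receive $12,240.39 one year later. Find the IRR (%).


Formula: IRR = C1/C0 - 1
Substituting: IRR = $12,240.39 / $11,700.00 - 1
Ratio: 1.046187 - 1 = 0.046187
IRR = 4.6187%

4.6187%


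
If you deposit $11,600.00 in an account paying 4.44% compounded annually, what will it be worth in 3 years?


Formula: FV = P * (1 + r)^n
Substituting: FV = $11,600.00 * (1 + 0.0444)^3
Growth factor: (1.0444)^3 = 1.139202
FV = $11,600.00 * 1.139202 = $13,214.74

$13,214.74


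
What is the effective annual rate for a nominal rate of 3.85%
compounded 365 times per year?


Formula: EAR = (1 + r/m)^m - 1
Period rate: r/m = 0.0385 / 365 = 0.000105
Compounding: (1 + 0.000105)^365 = 1.039249
EAR = 1.039249 - 1 = 0.039249

0.039249


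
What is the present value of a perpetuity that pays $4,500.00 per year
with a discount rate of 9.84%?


Formula: PV = C / r
Substituting: PV = $4,500.00 / 0.0984
PV = $45,731.71

$45,731.71


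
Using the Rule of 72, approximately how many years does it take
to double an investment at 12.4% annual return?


Formula: Years ≈ 72 / r
Substituting: Years ≈ 72 / 12.4
Years ≈ 5.8

5.8 years


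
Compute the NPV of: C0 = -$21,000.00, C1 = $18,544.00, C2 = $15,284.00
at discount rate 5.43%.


Formula: NPV = C0 + C1/(1+r) + C2/(1+r)^2
Discount C1: $18,544.00 / (1 + 0.0543) = $17,588.92
Discount C2: $15,284.00 / (1 + 0.0543)^2 = $13,750.19
NPV = -$21,000.00 + $17,588.92 + $13,750.19 = $10,339.11

$10,339.11


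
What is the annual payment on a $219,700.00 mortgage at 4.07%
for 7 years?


Formula: PMT = PV * r / (1 - (1+r)^(-n))
Denominator: 1 - (1 + 0.0407)^(-7) = 0.243653
Numerator: $219,700.00 * 0.0407 = 8941.79
PMT = 8941.79 / 0.243653 = $36,698.88

$36,698.88


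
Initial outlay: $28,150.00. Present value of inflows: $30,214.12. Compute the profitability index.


Formula: PI = PV(cash flows) / initial investment
Substituting: PI = $30,214.12 / $28,150.00
PI = 1.0733

1.0733


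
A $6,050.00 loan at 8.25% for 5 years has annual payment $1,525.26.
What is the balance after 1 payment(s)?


Formula: Balance = PV*(1+r)^k - PMT*((1+r)^k - 1)/r
Growth: (1 + 0.0825)^1 = 1.0825
Accumulated factor: ((1+r)^k - 1)/r = 1.0
Balance = $6,050.00 * 1.0825 - $1,525.26 * 1.0
Balance = $5,023.87

$5,023.87


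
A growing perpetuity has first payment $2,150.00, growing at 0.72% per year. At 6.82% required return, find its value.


Formula: PV = C / (r - g)
Spread: r - g = 0.0682 - 0.0072 = 0.061
Substituting: PV = $2,150.00 / 0.061
PV = $35,245.90

$35,245.90


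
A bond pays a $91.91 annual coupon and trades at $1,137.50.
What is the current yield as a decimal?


Formula: Current yield = annual coupon / price
Substituting: CY = $91.91 / $1,137.50
CY = 0.0808

0.0808


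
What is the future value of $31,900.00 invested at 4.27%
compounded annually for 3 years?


Formula: FV = P * (1 + r)^n
Substituting: FV = $31,900.00 * (1 + 0.0427)^3
Growth factor: (1.0427)^3 = 1.133648
FV = $31,900.00 * 1.133648 = $36,163.36

$36,163.36


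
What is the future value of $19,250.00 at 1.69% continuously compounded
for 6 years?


Formula: FV = P * e^(r*t)
Exponent: r*t = 0.0169 * 6 = 0.1014
e^(0.1014) = 1.106719
FV = $19,250.00 * 1.106719 = $21,304.35

$21,304.35


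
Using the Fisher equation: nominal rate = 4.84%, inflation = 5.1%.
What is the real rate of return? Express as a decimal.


Formula: (1 + r_real) = (1 + r_nom) / (1 + inflation)
Substituting: (1 + r_real) = 1.0484 / 1.051
(1 + r_real) = 0.997526
r_real = 0.997526 - 1 = -0.002474

-0.002474


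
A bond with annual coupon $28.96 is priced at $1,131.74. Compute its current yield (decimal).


Formula: Current yield = annual coupon / price
Substituting: CY = $28.96 / $1,131.74
CY = 0.025589

0.025589


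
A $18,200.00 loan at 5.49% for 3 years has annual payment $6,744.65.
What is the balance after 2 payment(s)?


Formula: Balance = PV*(1+r)^k - PMT*((1+r)^k - 1)/r
Growth: (1 + 0.0549)^2 = 1.112814
Accumulated factor: ((1+r)^k - 1)/r = 2.0549
Balance = $18,200.00 * 1.112814 - $6,744.65 * 2.0549
Balance = $6,393.63

$6,393.63


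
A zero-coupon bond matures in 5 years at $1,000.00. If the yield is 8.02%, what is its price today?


Formula: Price = FV / (1 + r)^n
Substituting: Price = $1,000.00 / (1 + 0.0802)^5
Discount factor: (1.0802)^5 = 1.470689
Price = $1,000.00 / 1.470689 = $679.95

$679.95


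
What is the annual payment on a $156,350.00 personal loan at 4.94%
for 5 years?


Formula: PMT = PV * r / (1 - (1+r)^(-n))
Denominator: 1 - (1 + 0.0494)^(-5) = 0.214231
Numerator: $156,350.00 * 0.0494 = 7723.69
PMT = 7723.69 / 0.214231 = $36,053.03

$36,053.03


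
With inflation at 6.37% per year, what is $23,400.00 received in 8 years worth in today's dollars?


Formula: Real value = nominal / (1 + inflation)^years
Price level: (1 + 0.0637)^8 = 1.638903
Real value = $23,400.00 / 1.638903 = $14,277.84

$14,277.84


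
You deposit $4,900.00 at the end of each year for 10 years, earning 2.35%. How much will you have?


Formula: FV = PMT * ((1+r)^n - 1) / r
Growth factor: (1 + 0.0235)^10 = 1.261474
Numerator: 1.261474 - 1 = 0.261474
FV = $4,900.00 * 0.261474 / 0.0235 = $54,520.21

$54,520.21


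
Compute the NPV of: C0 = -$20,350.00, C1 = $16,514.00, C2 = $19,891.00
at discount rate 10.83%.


Formula: NPV = C0 + C1/(1+r) + C2/(1+r)^2
Discount C1: $16,514.00 / (1 + 0.1083) = $14,900.30
Discount C2: $19,891.00 / (1 + 0.1083)^2 = $16,193.55
NPV = -$20,350.00 + $14,900.30 + $16,193.55 = $10,743.84

$10,743.84


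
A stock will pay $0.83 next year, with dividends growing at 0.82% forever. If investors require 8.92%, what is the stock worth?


Formula: P = D1 / (r - g)
Spread: r - g = 0.0892 - 0.0082 = 0.081
Substituting: P = $0.83 / 0.081
P = $10.25

$10.25


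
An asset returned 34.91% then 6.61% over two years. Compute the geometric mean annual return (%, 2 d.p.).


Formula: Geometric mean = ((1+r1)*(1+r2))^(1/2) - 1
Product: (1 + 0.3491) * (1 + 0.0661) = 1.3491 * 1.0661 = 1.438276
Square root: 1.438276^0.5 = 1.199281
Geometric mean = 1.199281 - 1 = 0.199281
As percentage: 19.93%

19.93%


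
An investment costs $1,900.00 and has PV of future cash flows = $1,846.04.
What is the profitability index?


Formula: PI = PV(cash flows) / initial investment
Substituting: PI = $1,846.04 / $1,900.00
PI = 0.9716

0.9716


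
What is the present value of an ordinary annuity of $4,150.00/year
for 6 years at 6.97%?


Formula: PV = PMT * (1 - (1+r)^(-n)) / r
Discount factor: (1 + 0.0697)^(-6) = 0.667464
Bracket: 1 - 0.667464 = 0.332536
PV = $4,150.00 * 0.332536 / 0.0697 = $19,799.47

$19,799.47


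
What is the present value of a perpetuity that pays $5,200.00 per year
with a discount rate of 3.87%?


Formula: PV = C / r
Substituting: PV = $5,200.00 / 0.0387
PV = $134,366.93

$134,366.93


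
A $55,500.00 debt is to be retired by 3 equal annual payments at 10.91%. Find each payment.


Formula: PMT = PV * r / (1 - (1+r)^(-n))
Denominator: 1 - (1 + 0.1091)^(-3) = 0.267027
Numerator: $55,500.00 * 0.1091 = 6055.05
PMT = 6055.05 / 0.267027 = $22,675.78

$22,675.78


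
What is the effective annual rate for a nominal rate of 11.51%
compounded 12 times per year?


Formula: EAR = (1 + r/m)^m - 1
Period rate: r/m = 0.1151 / 12 = 0.009592
Compounding: (1 + 0.009592)^12 = 1.12137
EAR = 1.12137 - 1 = 0.12137

0.12137


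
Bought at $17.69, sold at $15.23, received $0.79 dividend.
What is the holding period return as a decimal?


Formula: HPR = (P1 - P0 + D) / P0
Gain: $15.23 - $17.69 + $0.79 = -$1.67
HPR = -$1.67 / $17.69 = -0.0944

-0.0944


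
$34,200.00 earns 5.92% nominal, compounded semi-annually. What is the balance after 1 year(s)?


Formula: FV = P * (1 + r/m)^(m*t)
Period rate: r/m = 0.0592 / 2 = 0.0296
Total periods: m*t = 2 * 1 = 2
Growth factor: (1 + 0.0296)^2 = 1.060076
FV = $34,200.00 * 1.060076 = $36,254.60

$36,254.60


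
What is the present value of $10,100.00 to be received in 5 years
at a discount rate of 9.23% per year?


Formula: PV = FV / (1 + r)^n
Substituting: PV = $10,100.00 / (1 + 0.0923)^5
Discount factor: (1.0923)^5 = 1.554926
PV = $10,100.00 / 1.554926 = $6,495.49

$6,495.49


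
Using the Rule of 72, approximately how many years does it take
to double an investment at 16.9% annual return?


Formula: Years ≈ 72 / r
Substituting: Years ≈ 72 / 16.9
Years ≈ 4.3

4.3 years


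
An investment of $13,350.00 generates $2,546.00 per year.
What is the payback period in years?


Formula: Payback = investment / annual cash flow
Substituting: Payback = $13,350.00 / $2,546.00
Payback = 5.2435 years

5.2435 years


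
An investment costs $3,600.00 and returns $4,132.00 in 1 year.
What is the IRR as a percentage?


Formula: IRR = C1/C0 - 1
Substituting: IRR = $4,132.00 / $3,600.00 - 1
Ratio: 1.147778 - 1 = 0.147778
IRR = 14.7778%

14.7778%


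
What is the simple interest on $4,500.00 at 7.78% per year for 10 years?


Formula: I = P * r * t
Substituting: I = $4,500.00 * 0.0778 * 10
Step: I = $4,500.00 * 0.778
I = $3,501.00

$3,501.00


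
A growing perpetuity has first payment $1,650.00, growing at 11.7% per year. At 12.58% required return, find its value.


Formula: PV = C / (r - g)
Spread: r - g = 0.1258 - 0.117 = 0.0088
Substituting: PV = $1,650.00 / 0.0088
PV = $187,500.00

$187,500.00


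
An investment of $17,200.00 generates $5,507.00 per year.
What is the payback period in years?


Formula: Payback = investment / annual cash flow
Substituting: Payback = $17,200.00 / $5,507.00
Payback = 3.1233 years

3.1233 years


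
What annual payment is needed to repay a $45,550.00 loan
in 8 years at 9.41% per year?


Formula: PMT = PV * r / (1 - (1+r)^(-n))
Denominator: 1 - (1 + 0.0941)^(-8) = 0.512983
Numerator: $45,550.00 * 0.0941 = 4286.255
PMT = 4286.255 / 0.512983 = $8,355.54

$8,355.54


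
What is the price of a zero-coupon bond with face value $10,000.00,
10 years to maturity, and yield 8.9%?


Formula: Price = FV / (1 + r)^n
Substituting: Price = $10,000.00 / (1 + 0.089)^10
Discount factor: (1.089)^10 = 2.345734
Price = $10,000.00 / 2.345734 = $4,263.06

$4,263.06


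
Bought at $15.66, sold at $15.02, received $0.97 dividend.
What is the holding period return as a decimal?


Formula: HPR = (P1 - P0 + D) / P0
Gain: $15.02 - $15.66 + $0.97 = $0.33
HPR = $0.33 / $15.66 = 0.0211

0.0211


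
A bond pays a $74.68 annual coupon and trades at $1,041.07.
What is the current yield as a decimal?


Formula: Current yield = annual coupon / price
Substituting: CY = $74.68 / $1,041.07
CY = 0.071734

0.071734


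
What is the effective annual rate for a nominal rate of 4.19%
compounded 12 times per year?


Formula: EAR = (1 + r/m)^m - 1
Period rate: r/m = 0.0419 / 12 = 0.003492
Compounding: (1 + 0.003492)^12 = 1.042714
EAR = 1.042714 - 1 = 0.042714

0.042714


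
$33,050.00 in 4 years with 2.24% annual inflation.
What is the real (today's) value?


Formula: Real value = nominal / (1 + inflation)^years
Price level: (1 + 0.0224)^4 = 1.092656
Real value = $33,050.00 / 1.092656 = $30,247.40

$30,247.40


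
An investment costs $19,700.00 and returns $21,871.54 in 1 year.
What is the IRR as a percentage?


Formula: IRR = C1/C0 - 1
Substituting: IRR = $21,871.54 / $19,700.00 - 1
Ratio: 1.11023 - 1 = 0.11023
IRR = 11.023%

11.023%


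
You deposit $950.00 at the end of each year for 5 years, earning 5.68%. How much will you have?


Formula: FV = PMT * ((1+r)^n - 1) / r
Growth factor: (1 + 0.0568)^5 = 1.318148
Numerator: 1.318148 - 1 = 0.318148
FV = $950.00 * 0.318148 / 0.0568 = $5,321.13

$5,321.13


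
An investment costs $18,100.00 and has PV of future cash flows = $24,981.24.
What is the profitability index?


Formula: PI = PV(cash flows) / initial investment
Substituting: PI = $24,981.24 / $18,100.00
PI = 1.3802

1.3802


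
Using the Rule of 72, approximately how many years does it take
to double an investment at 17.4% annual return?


Formula: Years ≈ 72 / r
Substituting: Years ≈ 72 / 17.4
Years ≈ 4.1

4.1 years


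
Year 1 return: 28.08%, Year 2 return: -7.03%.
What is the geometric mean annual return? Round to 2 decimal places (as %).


Formula: Geometric mean = ((1+r1)*(1+r2))^(1/2) - 1
Product: (1 + 0.2808) * (1 + -0.0703) = 1.2808 * 0.9297 = 1.19076
Square root: 1.19076^0.5 = 1.091219
Geometric mean = 1.091219 - 1 = 0.091219
As percentage: 9.12%

9.12%


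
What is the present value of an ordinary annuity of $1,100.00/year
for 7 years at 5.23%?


Formula: PV = PMT * (1 - (1+r)^(-n)) / r
Discount factor: (1 + 0.0523)^(-7) = 0.699879
Bracket: 1 - 0.699879 = 0.300121
PV = $1,100.00 * 0.300121 / 0.0523 = $6,312.29

$6,312.29


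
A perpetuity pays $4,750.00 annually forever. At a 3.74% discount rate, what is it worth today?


Formula: PV = C / r
Substituting: PV = $4,750.00 / 0.0374
PV = $127,005.35

$127,005.35


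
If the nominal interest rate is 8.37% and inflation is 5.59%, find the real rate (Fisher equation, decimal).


Formula: (1 + r_real) = (1 + r_nom) / (1 + inflation)
Substituting: (1 + r_real) = 1.0837 / 1.0559
(1 + r_real) = 1.026328
r_real = 1.026328 - 1 = 0.026328

0.026328


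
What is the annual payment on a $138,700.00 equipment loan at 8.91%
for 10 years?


Formula: PMT = PV * r / (1 - (1+r)^(-n))
Denominator: 1 - (1 + 0.0891)^(-10) = 0.574086
Numerator: $138,700.00 * 0.0891 = 12358.17
PMT = 12358.17 / 0.574086 = $21,526.71

$21,526.71


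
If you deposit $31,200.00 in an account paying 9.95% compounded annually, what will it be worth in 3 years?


Formula: FV = P * (1 + r)^n
Substituting: FV = $31,200.00 * (1 + 0.0995)^3
Growth factor: (1.0995)^3 = 1.329186
FV = $31,200.00 * 1.329186 = $41,470.60

$41,470.60


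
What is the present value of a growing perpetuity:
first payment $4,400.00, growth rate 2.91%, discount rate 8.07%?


Formula: PV = C / (r - g)
Spread: r - g = 0.0807 - 0.0291 = 0.0516
Substituting: PV = $4,400.00 / 0.0516
PV = $85,271.32

$85,271.32


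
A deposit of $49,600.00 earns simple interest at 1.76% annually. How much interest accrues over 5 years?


Formula: I = P * r * t
Substituting: I = $49,600.00 * 0.0176 * 5
Step: I = $49,600.00 * 0.088
I = $4,364.80

$4,364.80


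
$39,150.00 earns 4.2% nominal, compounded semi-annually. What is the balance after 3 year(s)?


Formula: FV = P * (1 + r/m)^(m*t)
Period rate: r/m = 0.042 / 2 = 0.021
Total periods: m*t = 2 * 3 = 6
Growth factor: (1 + 0.021)^6 = 1.132803
FV = $39,150.00 * 1.132803 = $44,349.24

$44,349.24


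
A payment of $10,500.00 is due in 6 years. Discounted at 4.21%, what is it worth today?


Formula: PV = FV / (1 + r)^n
Substituting: PV = $10,500.00 / (1 + 0.0421)^6
Discount factor: (1.0421)^6 = 1.280726
PV = $10,500.00 / 1.280726 = $8,198.47

$8,198.47


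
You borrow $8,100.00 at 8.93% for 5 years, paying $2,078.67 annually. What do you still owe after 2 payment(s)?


Formula: Balance = PV*(1+r)^k - PMT*((1+r)^k - 1)/r
Growth: (1 + 0.0893)^2 = 1.186574
Accumulated factor: ((1+r)^k - 1)/r = 2.0893
Balance = $8,100.00 * 1.186574 - $2,078.67 * 2.0893
Balance = $5,268.29

$5,268.29


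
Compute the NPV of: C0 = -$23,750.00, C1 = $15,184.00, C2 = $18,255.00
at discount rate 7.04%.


Formula: NPV = C0 + C1/(1+r) + C2/(1+r)^2
Discount C1: $15,184.00 / (1 + 0.0704) = $14,185.35
Discount C2: $18,255.00 / (1 + 0.0704)^2 = $15,932.71
NPV = -$23,750.00 + $14,185.35 + $15,932.71 = $6,368.06

$6,368.06


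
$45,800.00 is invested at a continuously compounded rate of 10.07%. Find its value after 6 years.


Formula: FV = P * e^(r*t)
Exponent: r*t = 0.1007 * 6 = 0.6042
e^(0.6042) = 1.829788
FV = $45,800.00 * 1.829788 = $83,804.28

$83,804.28


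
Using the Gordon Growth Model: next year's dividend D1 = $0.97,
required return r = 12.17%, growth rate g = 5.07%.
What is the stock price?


Formula: P = D1 / (r - g)
Spread: r - g = 0.1217 - 0.0507 = 0.071
Substituting: P = $0.97 / 0.071
P = $13.66

$13.66


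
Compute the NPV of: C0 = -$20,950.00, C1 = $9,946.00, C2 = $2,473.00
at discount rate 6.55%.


Formula: NPV = C0 + C1/(1+r) + C2/(1+r)^2
Discount C1: $9,946.00 / (1 + 0.0655) = $9,334.58
Discount C2: $2,473.00 / (1 + 0.0655)^2 = $2,178.30
NPV = -$20,950.00 + $9,334.58 + $2,178.30 = -$9,437.12

-$9,437.12


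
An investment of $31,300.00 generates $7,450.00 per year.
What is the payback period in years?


Formula: Payback = investment / annual cash flow
Substituting: Payback = $31,300.00 / $7,450.00
Payback = 4.2013 years

4.2013 years


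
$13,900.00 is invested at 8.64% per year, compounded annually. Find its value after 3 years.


Formula: FV = P * (1 + r)^n
Substituting: FV = $13,900.00 * (1 + 0.0864)^3
Growth factor: (1.0864)^3 = 1.28224
FV = $13,900.00 * 1.28224 = $17,823.13

$17,823.13


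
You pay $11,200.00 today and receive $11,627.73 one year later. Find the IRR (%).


Formula: IRR = C1/C0 - 1
Substituting: IRR = $11,627.73 / $11,200.00 - 1
Ratio: 1.03819 - 1 = 0.03819
IRR = 3.819%

3.819%


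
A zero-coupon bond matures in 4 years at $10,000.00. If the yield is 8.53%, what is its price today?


Formula: Price = FV / (1 + r)^n
Substituting: Price = $10,000.00 / (1 + 0.0853)^4
Discount factor: (1.0853)^4 = 1.387392
Price = $10,000.00 / 1.387392 = $7,207.77

$7,207.77


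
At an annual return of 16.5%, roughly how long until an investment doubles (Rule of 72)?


Formula: Years ≈ 72 / r
Substituting: Years ≈ 72 / 16.5
Years ≈ 4.4

4.4 years


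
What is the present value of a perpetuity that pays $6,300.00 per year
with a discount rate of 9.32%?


Formula: PV = C / r
Substituting: PV = $6,300.00 / 0.0932
PV = $67,596.57

$67,596.57


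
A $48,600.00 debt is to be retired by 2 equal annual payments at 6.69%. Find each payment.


Formula: PMT = PV * r / (1 - (1+r)^(-n))
Denominator: 1 - (1 + 0.0669)^(-2) = 0.121478
Numerator: $48,600.00 * 0.0669 = 3251.34
PMT = 3251.34 / 0.121478 = $26,764.81

$26,764.81


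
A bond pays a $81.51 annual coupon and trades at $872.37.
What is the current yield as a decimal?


Formula: Current yield = annual coupon / price
Substituting: CY = $81.51 / $872.37
CY = 0.093435

0.093435


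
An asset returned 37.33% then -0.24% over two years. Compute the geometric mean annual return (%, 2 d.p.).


Formula: Geometric mean = ((1+r1)*(1+r2))^(1/2) - 1
Product: (1 + 0.3733) * (1 + -0.0024) = 1.3733 * 0.9976 = 1.370004
Square root: 1.370004^0.5 = 1.170472
Geometric mean = 1.170472 - 1 = 0.170472
As percentage: 17.05%

17.05%


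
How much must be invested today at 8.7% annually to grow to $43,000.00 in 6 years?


Formula: PV = FV / (1 + r)^n
Substituting: PV = $43,000.00 / (1 + 0.087)^6
Discount factor: (1.087)^6 = 1.649595
PV = $43,000.00 / 1.649595 = $26,067.01

$26,067.01


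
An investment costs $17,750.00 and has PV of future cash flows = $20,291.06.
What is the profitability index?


Formula: PI = PV(cash flows) / initial investment
Substituting: PI = $20,291.06 / $17,750.00
PI = 1.1432

1.1432


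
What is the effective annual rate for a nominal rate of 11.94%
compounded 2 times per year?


Formula: EAR = (1 + r/m)^m - 1
Period rate: r/m = 0.1194 / 2 = 0.0597
Compounding: (1 + 0.0597)^2 = 1.122964
EAR = 1.122964 - 1 = 0.122964

0.122964


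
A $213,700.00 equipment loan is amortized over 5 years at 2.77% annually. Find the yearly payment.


Formula: PMT = PV * r / (1 - (1+r)^(-n))
Denominator: 1 - (1 + 0.0277)^(-5) = 0.127695
Numerator: $213,700.00 * 0.0277 = 5919.49
PMT = 5919.49 / 0.127695 = $46,356.37

$46,356.37


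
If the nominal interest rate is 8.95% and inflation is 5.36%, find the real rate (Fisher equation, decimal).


Formula: (1 + r_real) = (1 + r_nom) / (1 + inflation)
Substituting: (1 + r_real) = 1.0895 / 1.0536
(1 + r_real) = 1.034074
r_real = 1.034074 - 1 = 0.034074

0.034074


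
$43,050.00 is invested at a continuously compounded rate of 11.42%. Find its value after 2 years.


Formula: FV = P * e^(r*t)
Exponent: r*t = 0.1142 * 2 = 0.2284
e^(0.2284) = 1.256588
FV = $43,050.00 * 1.256588 = $54,096.11

$54,096.11


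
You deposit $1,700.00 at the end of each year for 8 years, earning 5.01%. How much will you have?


Formula: FV = PMT * ((1+r)^n - 1) / r
Growth factor: (1 + 0.0501)^8 = 1.478581
Numerator: 1.478581 - 1 = 0.478581
FV = $1,700.00 * 0.478581 / 0.0501 = $16,239.29

$16,239.29


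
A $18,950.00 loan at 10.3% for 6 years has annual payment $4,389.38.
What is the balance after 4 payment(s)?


Formula: Balance = PV*(1+r)^k - PMT*((1+r)^k - 1)/r
Growth: (1 + 0.103)^4 = 1.480137
Accumulated factor: ((1+r)^k - 1)/r = 4.661529
Balance = $18,950.00 * 1.480137 - $4,389.38 * 4.661529
Balance = $7,587.38

$7,587.38


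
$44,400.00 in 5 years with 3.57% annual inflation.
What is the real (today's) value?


Formula: Real value = nominal / (1 + inflation)^years
Price level: (1 + 0.0357)^5 = 1.191708
Real value = $44,400.00 / 1.191708 = $37,257.45

$37,257.45


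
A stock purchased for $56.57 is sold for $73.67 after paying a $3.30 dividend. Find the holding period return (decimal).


Formula: HPR = (P1 - P0 + D) / P0
Gain: $73.67 - $56.57 + $3.30 = $20.40
HPR = $20.40 / $56.57 = 0.3606

0.3606


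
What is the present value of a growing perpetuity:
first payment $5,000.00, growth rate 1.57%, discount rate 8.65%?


Formula: PV = C / (r - g)
Spread: r - g = 0.0865 - 0.0157 = 0.0708
Substituting: PV = $5,000.00 / 0.0708
PV = $70,621.47

$70,621.47


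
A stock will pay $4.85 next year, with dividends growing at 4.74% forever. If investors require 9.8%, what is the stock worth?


Formula: P = D1 / (r - g)
Spread: r - g = 0.098 - 0.0474 = 0.0506
Substituting: P = $4.85 / 0.0506
P = $95.85

$95.85


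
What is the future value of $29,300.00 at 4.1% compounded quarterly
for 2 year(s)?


Formula: FV = P * (1 + r/m)^(m*t)
Period rate: r/m = 0.041 / 4 = 0.01025
Total periods: m*t = 4 * 2 = 8
Growth factor: (1 + 0.01025)^8 = 1.085003
FV = $29,300.00 * 1.085003 = $31,790.58

$31,790.58


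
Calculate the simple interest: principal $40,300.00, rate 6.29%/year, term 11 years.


Formula: I = P * r * t
Substituting: I = $40,300.00 * 0.0629 * 11
Step: I = $40,300.00 * 0.6919
I = $27,883.57

$27,883.57


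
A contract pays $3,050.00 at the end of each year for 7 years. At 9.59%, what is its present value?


Formula: PV = PMT * (1 - (1+r)^(-n)) / r
Discount factor: (1 + 0.0959)^(-7) = 0.526749
Bracket: 1 - 0.526749 = 0.473251
PV = $3,050.00 * 0.473251 / 0.0959 = $15,051.27

$15,051.27


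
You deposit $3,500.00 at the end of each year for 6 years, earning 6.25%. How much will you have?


Formula: FV = PMT * ((1+r)^n - 1) / r
Growth factor: (1 + 0.0625)^6 = 1.438711
Numerator: 1.438711 - 1 = 0.438711
FV = $3,500.00 * 0.438711 / 0.0625 = $24,567.83

$24,567.83


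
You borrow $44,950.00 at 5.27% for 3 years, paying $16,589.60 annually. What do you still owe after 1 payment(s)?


Formula: Balance = PV*(1+r)^k - PMT*((1+r)^k - 1)/r
Growth: (1 + 0.0527)^1 = 1.0527
Accumulated factor: ((1+r)^k - 1)/r = 1.0
Balance = $44,950.00 * 1.0527 - $16,589.60 * 1.0
Balance = $30,729.27

$30,729.27


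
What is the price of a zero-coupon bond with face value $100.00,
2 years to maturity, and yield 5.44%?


Formula: Price = FV / (1 + r)^n
Substituting: Price = $100.00 / (1 + 0.0544)^2
Discount factor: (1.0544)^2 = 1.111759
Price = $100.00 / 1.111759 = $89.95

$89.95


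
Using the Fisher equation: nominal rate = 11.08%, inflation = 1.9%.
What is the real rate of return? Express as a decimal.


Formula: (1 + r_real) = (1 + r_nom) / (1 + inflation)
Substituting: (1 + r_real) = 1.1108 / 1.019
(1 + r_real) = 1.090088
r_real = 1.090088 - 1 = 0.090088

0.090088


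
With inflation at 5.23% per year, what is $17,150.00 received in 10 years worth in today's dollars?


Formula: Real value = nominal / (1 + inflation)^years
Price level: (1 + 0.0523)^10 = 1.664929
Real value = $17,150.00 / 1.664929 = $10,300.74

$10,300.74


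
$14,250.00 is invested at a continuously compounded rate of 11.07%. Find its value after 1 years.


Formula: FV = P * e^(r*t)
Exponent: r*t = 0.1107 * 1 = 0.1107
e^(0.1107) = 1.11706
FV = $14,250.00 * 1.11706 = $15,918.10

$15,918.10


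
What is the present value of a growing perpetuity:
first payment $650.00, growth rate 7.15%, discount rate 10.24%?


Formula: PV = C / (r - g)
Spread: r - g = 0.1024 - 0.0715 = 0.0309
Substituting: PV = $650.00 / 0.0309
PV = $21,035.60

$21,035.60


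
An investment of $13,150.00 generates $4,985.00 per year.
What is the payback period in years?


Formula: Payback = investment / annual cash flow
Substituting: Payback = $13,150.00 / $4,985.00
Payback = 2.6379 years

2.6379 years


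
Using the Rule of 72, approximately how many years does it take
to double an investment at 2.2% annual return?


Formula: Years ≈ 72 / r
Substituting: Years ≈ 72 / 2.2
Years ≈ 32.7

32.7 years


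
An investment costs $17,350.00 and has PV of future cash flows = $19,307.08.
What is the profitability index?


Formula: PI = PV(cash flows) / initial investment
Substituting: PI = $19,307.08 / $17,350.00
PI = 1.1128

1.1128


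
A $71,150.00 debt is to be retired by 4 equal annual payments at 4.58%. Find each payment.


Formula: PMT = PV * r / (1 - (1+r)^(-n))
Denominator: 1 - (1 + 0.0458)^(-4) = 0.164002
Numerator: $71,150.00 * 0.0458 = 3258.67
PMT = 3258.67 / 0.164002 = $19,869.75

$19,869.75


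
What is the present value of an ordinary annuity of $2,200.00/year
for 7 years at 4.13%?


Formula: PV = PMT * (1 - (1+r)^(-n)) / r
Discount factor: (1 + 0.0413)^(-7) = 0.753302
Bracket: 1 - 0.753302 = 0.246698
PV = $2,200.00 * 0.246698 / 0.0413 = $13,141.32

$13,141.32


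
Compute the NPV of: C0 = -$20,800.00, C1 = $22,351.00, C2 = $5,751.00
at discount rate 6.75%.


Formula: NPV = C0 + C1/(1+r) + C2/(1+r)^2
Discount C1: $22,351.00 / (1 + 0.0675) = $20,937.70
Discount C2: $5,751.00 / (1 + 0.0675)^2 = $5,046.70
NPV = -$20,800.00 + $20,937.70 + $5,046.70 = $5,184.41

$5,184.41


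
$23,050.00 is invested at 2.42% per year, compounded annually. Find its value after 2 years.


Formula: FV = P * (1 + r)^n
Substituting: FV = $23,050.00 * (1 + 0.0242)^2
Growth factor: (1.0242)^2 = 1.048986
FV = $23,050.00 * 1.048986 = $24,179.12

$24,179.12


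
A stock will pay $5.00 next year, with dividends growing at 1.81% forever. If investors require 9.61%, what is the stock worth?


Formula: P = D1 / (r - g)
Spread: r - g = 0.0961 - 0.0181 = 0.078
Substituting: P = $5.00 / 0.078
P = $64.10

$64.10


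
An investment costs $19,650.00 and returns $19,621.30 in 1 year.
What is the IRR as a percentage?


Formula: IRR = C1/C0 - 1
Substituting: IRR = $19,621.30 / $19,650.00 - 1
Ratio: 0.998539 - 1 = -0.001461
IRR = -0.1461%

-0.1461%


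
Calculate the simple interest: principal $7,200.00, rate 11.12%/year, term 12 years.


Formula: I = P * r * t
Substituting: I = $7,200.00 * 0.1112 * 12
Step: I = $7,200.00 * 1.3344
I = $9,607.68

$9,607.68


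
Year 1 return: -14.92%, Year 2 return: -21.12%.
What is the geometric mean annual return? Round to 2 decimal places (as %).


Formula: Geometric mean = ((1+r1)*(1+r2))^(1/2) - 1
Product: (1 + -0.1492) * (1 + -0.2112) = 0.8508 * 0.7888 = 0.671111
Square root: 0.671111^0.5 = 0.819214
Geometric mean = 0.819214 - 1 = -0.180786
As percentage: -18.08%

-18.08%


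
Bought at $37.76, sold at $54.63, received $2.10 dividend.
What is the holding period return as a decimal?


Formula: HPR = (P1 - P0 + D) / P0
Gain: $54.63 - $37.76 + $2.10 = $18.97
HPR = $18.97 / $37.76 = 0.5024

0.5024


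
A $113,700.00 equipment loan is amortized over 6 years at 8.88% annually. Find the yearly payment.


Formula: PMT = PV * r / (1 - (1+r)^(-n))
Denominator: 1 - (1 + 0.0888)^(-6) = 0.399779
Numerator: $113,700.00 * 0.0888 = 10096.56
PMT = 10096.56 / 0.399779 = $25,255.37

$25,255.37


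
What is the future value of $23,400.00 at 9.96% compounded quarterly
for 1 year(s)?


Formula: FV = P * (1 + r/m)^(m*t)
Period rate: r/m = 0.0996 / 4 = 0.0249
Total periods: m*t = 4 * 1 = 4
Growth factor: (1 + 0.0249)^4 = 1.103382
FV = $23,400.00 * 1.103382 = $25,819.14

$25,819.14


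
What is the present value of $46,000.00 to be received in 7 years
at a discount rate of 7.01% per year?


Formula: PV = FV / (1 + r)^n
Substituting: PV = $46,000.00 / (1 + 0.0701)^7
Discount factor: (1.0701)^7 = 1.606832
PV = $46,000.00 / 1.606832 = $28,627.75

$28,627.75


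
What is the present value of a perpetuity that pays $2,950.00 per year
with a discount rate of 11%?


Formula: PV = C / r
Substituting: PV = $2,950.00 / 0.11
PV = $26,818.18

$26,818.18


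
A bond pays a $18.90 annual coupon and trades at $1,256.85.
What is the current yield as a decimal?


Formula: Current yield = annual coupon / price
Substituting: CY = $18.90 / $1,256.85
CY = 0.015038

0.015038


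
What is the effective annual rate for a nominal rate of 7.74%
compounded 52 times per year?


Formula: EAR = (1 + r/m)^m - 1
Period rate: r/m = 0.0774 / 52 = 0.001488
Compounding: (1 + 0.001488)^52 = 1.080412
EAR = 1.080412 - 1 = 0.080412

0.080412


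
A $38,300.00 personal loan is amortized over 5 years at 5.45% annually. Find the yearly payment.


Formula: PMT = PV * r / (1 - (1+r)^(-n))
Denominator: 1 - (1 + 0.0545)^(-5) = 0.23305
Numerator: $38,300.00 * 0.0545 = 2087.35
PMT = 2087.35 / 0.23305 = $8,956.66

$8,956.66


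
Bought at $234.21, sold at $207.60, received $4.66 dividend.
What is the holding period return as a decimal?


Formula: HPR = (P1 - P0 + D) / P0
Gain: $207.60 - $234.21 + $4.66 = -$21.95
HPR = -$21.95 / $234.21 = -0.0937

-0.0937


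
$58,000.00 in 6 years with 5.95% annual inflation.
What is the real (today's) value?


Formula: Real value = nominal / (1 + inflation)^years
Price level: (1 + 0.0595)^6 = 1.414509
Real value = $58,000.00 / 1.414509 = $41,003.62

$41,003.62


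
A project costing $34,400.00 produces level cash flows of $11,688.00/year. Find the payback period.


Formula: Payback = investment / annual cash flow
Substituting: Payback = $34,400.00 / $11,688.00
Payback = 2.9432 years

2.9432 years


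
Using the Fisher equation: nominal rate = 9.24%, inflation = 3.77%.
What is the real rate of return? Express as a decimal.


Formula: (1 + r_real) = (1 + r_nom) / (1 + inflation)
Substituting: (1 + r_real) = 1.0924 / 1.0377
(1 + r_real) = 1.052713
r_real = 1.052713 - 1 = 0.052713

0.052713


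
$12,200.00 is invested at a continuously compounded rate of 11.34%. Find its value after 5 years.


Formula: FV = P * e^(r*t)
Exponent: r*t = 0.1134 * 5 = 0.567
e^(0.567) = 1.76297
FV = $12,200.00 * 1.76297 = $21,508.24

$21,508.24
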